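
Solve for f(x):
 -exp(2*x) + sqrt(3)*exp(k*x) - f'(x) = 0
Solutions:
 f(x) = C1 - exp(2*x)/2 + sqrt(3)*exp(k*x)/k


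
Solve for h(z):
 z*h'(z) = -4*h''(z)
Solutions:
 h(z) = C1 + C2*erf(sqrt(2)*z/4)


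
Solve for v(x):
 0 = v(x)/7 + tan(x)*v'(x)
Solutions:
 v(x) = C1/sin(x)^(1/7)


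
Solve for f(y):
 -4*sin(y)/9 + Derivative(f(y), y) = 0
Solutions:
 f(y) = C1 - 4*cos(y)/9


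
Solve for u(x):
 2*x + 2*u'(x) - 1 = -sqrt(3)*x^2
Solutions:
 u(x) = C1 - sqrt(3)*x^3/6 - x^2/2 + x/2


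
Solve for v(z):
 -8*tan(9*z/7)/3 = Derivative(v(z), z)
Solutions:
 v(z) = C1 + 56*log(cos(9*z/7))/27


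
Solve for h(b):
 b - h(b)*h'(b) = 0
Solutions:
 h(b) = -sqrt(C1 + b^2)
 h(b) = sqrt(C1 + b^2)


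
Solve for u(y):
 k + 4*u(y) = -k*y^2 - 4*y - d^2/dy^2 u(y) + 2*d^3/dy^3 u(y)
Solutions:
 u(y) = C1*exp(y*(-(12*sqrt(327) + 217)^(1/3) - 1/(12*sqrt(327) + 217)^(1/3) + 2)/12)*sin(sqrt(3)*y*(-(12*sqrt(327) + 217)^(1/3) + (12*sqrt(327) + 217)^(-1/3))/12) + C2*exp(y*(-(12*sqrt(327) + 217)^(1/3) - 1/(12*sqrt(327) + 217)^(1/3) + 2)/12)*cos(sqrt(3)*y*(-(12*sqrt(327) + 217)^(1/3) + (12*sqrt(327) + 217)^(-1/3))/12) + C3*exp(y*((12*sqrt(327) + 217)^(-1/3) + 1 + (12*sqrt(327) + 217)^(1/3))/6) - k*y^2/4 - k/8 - y


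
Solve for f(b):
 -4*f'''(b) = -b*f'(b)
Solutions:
 f(b) = C1 + Integral(C2*airyai(2^(1/3)*b/2) + C3*airybi(2^(1/3)*b/2), b)


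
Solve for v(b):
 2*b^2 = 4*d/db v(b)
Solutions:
 v(b) = C1 + b^3/6


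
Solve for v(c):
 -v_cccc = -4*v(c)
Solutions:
 v(c) = C1*exp(-sqrt(2)*c) + C2*exp(sqrt(2)*c) + C3*sin(sqrt(2)*c) + C4*cos(sqrt(2)*c)


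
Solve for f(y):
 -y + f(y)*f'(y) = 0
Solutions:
 f(y) = -sqrt(C1 + y^2)
 f(y) = sqrt(C1 + y^2)


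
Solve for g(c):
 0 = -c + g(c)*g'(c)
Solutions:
 g(c) = -sqrt(C1 + c^2)
 g(c) = sqrt(C1 + c^2)


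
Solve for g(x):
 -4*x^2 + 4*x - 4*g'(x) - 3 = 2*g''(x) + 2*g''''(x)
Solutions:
 g(x) = C1 + C4*exp(-x) - x^3/3 + x^2 - 7*x/4 + (C2*sin(sqrt(7)*x/2) + C3*cos(sqrt(7)*x/2))*exp(x/2)


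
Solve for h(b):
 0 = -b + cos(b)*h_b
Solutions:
 h(b) = C1 + Integral(b/cos(b), b)


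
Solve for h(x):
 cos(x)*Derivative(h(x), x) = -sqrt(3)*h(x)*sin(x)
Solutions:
 h(x) = C1*cos(x)^(sqrt(3))


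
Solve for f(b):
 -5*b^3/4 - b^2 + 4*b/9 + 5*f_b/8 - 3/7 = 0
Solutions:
 f(b) = C1 + b^4/2 + 8*b^3/15 - 16*b^2/45 + 24*b/35


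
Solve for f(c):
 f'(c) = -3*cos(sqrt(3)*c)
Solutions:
 f(c) = C1 - sqrt(3)*sin(sqrt(3)*c)


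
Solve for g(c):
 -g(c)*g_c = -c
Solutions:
 g(c) = -sqrt(C1 + c^2)
 g(c) = sqrt(C1 + c^2)


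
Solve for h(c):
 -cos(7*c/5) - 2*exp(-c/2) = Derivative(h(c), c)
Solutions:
 h(c) = C1 - 5*sin(7*c/5)/7 + 4*exp(-c/2)


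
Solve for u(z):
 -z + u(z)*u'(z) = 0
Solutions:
 u(z) = -sqrt(C1 + z^2)
 u(z) = sqrt(C1 + z^2)


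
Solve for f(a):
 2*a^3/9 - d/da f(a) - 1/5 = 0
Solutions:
 f(a) = C1 + a^4/18 - a/5


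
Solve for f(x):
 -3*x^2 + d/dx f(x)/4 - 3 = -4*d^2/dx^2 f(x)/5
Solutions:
 f(x) = C1 + C2*exp(-5*x/16) + 4*x^3 - 192*x^2/5 + 6444*x/25


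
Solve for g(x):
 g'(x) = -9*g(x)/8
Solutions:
 g(x) = C1*exp(-9*x/8)


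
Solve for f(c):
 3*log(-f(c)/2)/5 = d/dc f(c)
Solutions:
 -5*Integral(1/(log(-_y) - log(2)), (_y, f(c)))/3 = C1 - c


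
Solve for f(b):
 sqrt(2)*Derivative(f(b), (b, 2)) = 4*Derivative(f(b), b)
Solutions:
 f(b) = C1 + C2*exp(2*sqrt(2)*b)


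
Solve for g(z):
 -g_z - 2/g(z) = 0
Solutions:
 g(z) = -sqrt(C1 - 4*z)
 g(z) = sqrt(C1 - 4*z)


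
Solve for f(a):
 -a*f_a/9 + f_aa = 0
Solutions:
 f(a) = C1 + C2*erfi(sqrt(2)*a/6)


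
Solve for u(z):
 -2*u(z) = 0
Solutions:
 u(z) = 0


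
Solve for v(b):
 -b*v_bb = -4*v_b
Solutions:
 v(b) = C1 + C2*b^5


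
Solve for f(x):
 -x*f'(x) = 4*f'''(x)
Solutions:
 f(x) = C1 + Integral(C2*airyai(-2^(1/3)*x/2) + C3*airybi(-2^(1/3)*x/2), x)


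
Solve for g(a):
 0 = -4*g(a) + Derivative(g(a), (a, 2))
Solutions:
 g(a) = C1*exp(-2*a) + C2*exp(2*a)


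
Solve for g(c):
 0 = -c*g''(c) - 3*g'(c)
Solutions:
 g(c) = C1 + C2/c^2


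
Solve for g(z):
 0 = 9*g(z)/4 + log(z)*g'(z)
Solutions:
 g(z) = C1*exp(-9*li(z)/4)


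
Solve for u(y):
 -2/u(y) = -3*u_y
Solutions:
 u(y) = -sqrt(C1 + 12*y)/3
 u(y) = sqrt(C1 + 12*y)/3


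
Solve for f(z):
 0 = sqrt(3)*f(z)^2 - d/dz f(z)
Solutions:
 f(z) = -1/(C1 + sqrt(3)*z)


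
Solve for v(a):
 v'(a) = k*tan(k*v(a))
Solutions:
 v(a) = Piecewise((-asin(exp(C1*k + a*k^2))/k + pi/k, Ne(k, 0)), (nan, True))
 v(a) = Piecewise((asin(exp(C1*k + a*k^2))/k, Ne(k, 0)), (nan, True))


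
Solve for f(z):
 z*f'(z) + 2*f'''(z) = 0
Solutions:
 f(z) = C1 + Integral(C2*airyai(-2^(2/3)*z/2) + C3*airybi(-2^(2/3)*z/2), z)


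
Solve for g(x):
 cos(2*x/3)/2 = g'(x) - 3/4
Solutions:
 g(x) = C1 + 3*x/4 + 3*sin(2*x/3)/4


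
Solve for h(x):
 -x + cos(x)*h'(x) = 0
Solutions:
 h(x) = C1 + Integral(x/cos(x), x)


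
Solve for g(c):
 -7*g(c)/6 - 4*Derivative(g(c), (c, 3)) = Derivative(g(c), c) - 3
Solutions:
 g(c) = C1*exp(6^(1/3)*c*(-2*3^(1/3)/(21 + sqrt(453))^(1/3) + 2^(1/3)*(21 + sqrt(453))^(1/3))/24)*sin(2^(1/3)*3^(1/6)*c*(6/(21 + sqrt(453))^(1/3) + 2^(1/3)*3^(2/3)*(21 + sqrt(453))^(1/3))/24) + C2*exp(6^(1/3)*c*(-2*3^(1/3)/(21 + sqrt(453))^(1/3) + 2^(1/3)*(21 + sqrt(453))^(1/3))/24)*cos(2^(1/3)*3^(1/6)*c*(6/(21 + sqrt(453))^(1/3) + 2^(1/3)*3^(2/3)*(21 + sqrt(453))^(1/3))/24) + C3*exp(-6^(1/3)*c*(-2*3^(1/3)/(21 + sqrt(453))^(1/3) + 2^(1/3)*(21 + sqrt(453))^(1/3))/12) + 18/7


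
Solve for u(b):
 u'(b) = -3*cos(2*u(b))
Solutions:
 u(b) = -asin((C1 + exp(12*b))/(C1 - exp(12*b)))/2 + pi/2
 u(b) = asin((C1 + exp(12*b))/(C1 - exp(12*b)))/2


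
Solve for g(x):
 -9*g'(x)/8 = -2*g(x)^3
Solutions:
 g(x) = -3*sqrt(2)*sqrt(-1/(C1 + 16*x))/2
 g(x) = 3*sqrt(2)*sqrt(-1/(C1 + 16*x))/2


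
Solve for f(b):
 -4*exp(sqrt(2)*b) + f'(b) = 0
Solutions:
 f(b) = C1 + 2*sqrt(2)*exp(sqrt(2)*b)


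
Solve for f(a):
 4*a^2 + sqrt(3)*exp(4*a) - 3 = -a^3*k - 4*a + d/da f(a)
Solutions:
 f(a) = C1 + a^4*k/4 + 4*a^3/3 + 2*a^2 - 3*a + sqrt(3)*exp(4*a)/4


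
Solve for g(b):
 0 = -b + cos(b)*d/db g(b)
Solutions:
 g(b) = C1 + Integral(b/cos(b), b)


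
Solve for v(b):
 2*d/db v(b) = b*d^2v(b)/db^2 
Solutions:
 v(b) = C1 + C2*b^3


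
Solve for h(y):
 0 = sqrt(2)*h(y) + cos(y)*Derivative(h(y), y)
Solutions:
 h(y) = C1*(sin(y) - 1)^(sqrt(2)/2)/(sin(y) + 1)^(sqrt(2)/2)


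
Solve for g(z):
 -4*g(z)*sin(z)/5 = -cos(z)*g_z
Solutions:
 g(z) = C1/cos(z)^(4/5)


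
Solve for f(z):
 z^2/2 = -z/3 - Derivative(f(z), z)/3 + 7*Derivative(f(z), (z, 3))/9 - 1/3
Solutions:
 f(z) = C1 + C2*exp(-sqrt(21)*z/7) + C3*exp(sqrt(21)*z/7) - z^3/2 - z^2/2 - 8*z


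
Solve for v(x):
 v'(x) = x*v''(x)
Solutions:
 v(x) = C1 + C2*x^2


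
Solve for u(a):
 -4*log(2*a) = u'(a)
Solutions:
 u(a) = C1 - 4*a*log(a) - a*log(16) + 4*a


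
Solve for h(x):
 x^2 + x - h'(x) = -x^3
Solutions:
 h(x) = C1 + x^4/4 + x^3/3 + x^2/2


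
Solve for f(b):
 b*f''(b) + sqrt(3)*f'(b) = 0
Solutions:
 f(b) = C1 + C2*b^(1 - sqrt(3))


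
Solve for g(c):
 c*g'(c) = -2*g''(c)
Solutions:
 g(c) = C1 + C2*erf(c/2)


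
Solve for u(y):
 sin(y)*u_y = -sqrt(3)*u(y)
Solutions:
 u(y) = C1*(cos(y) + 1)^(sqrt(3)/2)/(cos(y) - 1)^(sqrt(3)/2)


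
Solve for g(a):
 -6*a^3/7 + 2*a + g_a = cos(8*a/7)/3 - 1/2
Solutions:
 g(a) = C1 + 3*a^4/14 - a^2 - a/2 + 7*sin(8*a/7)/24


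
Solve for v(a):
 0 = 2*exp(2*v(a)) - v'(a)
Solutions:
 v(a) = log(-sqrt(-1/(C1 + 2*a))) - log(2)/2
 v(a) = log(-1/(C1 + 2*a))/2 - log(2)/2


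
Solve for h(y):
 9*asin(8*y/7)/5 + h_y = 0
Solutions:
 h(y) = C1 - 9*y*asin(8*y/7)/5 - 9*sqrt(49 - 64*y^2)/40


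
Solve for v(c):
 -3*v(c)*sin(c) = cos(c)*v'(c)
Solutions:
 v(c) = C1*cos(c)^3


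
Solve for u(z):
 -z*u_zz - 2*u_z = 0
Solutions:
 u(z) = C1 + C2/z


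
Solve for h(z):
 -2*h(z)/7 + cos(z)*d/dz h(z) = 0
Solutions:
 h(z) = C1*(sin(z) + 1)^(1/7)/(sin(z) - 1)^(1/7)


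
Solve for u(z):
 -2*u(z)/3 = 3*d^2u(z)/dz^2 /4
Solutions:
 u(z) = C1*sin(2*sqrt(2)*z/3) + C2*cos(2*sqrt(2)*z/3)


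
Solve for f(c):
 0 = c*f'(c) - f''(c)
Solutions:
 f(c) = C1 + C2*erfi(sqrt(2)*c/2)


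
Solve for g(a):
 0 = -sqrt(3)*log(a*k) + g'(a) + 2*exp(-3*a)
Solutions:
 g(a) = C1 + sqrt(3)*a*log(a*k) - sqrt(3)*a + 2*exp(-3*a)/3


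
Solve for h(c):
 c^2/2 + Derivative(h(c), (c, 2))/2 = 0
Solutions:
 h(c) = C1 + C2*c - c^4/12


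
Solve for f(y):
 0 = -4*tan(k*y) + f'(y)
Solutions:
 f(y) = C1 + 4*Piecewise((-log(cos(k*y))/k, Ne(k, 0)), (0, True))


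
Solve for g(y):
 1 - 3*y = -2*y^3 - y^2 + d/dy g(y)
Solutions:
 g(y) = C1 + y^4/2 + y^3/3 - 3*y^2/2 + y


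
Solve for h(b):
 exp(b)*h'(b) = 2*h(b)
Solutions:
 h(b) = C1*exp(-2*exp(-b))


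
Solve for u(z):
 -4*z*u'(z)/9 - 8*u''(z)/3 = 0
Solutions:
 u(z) = C1 + C2*erf(sqrt(3)*z/6)


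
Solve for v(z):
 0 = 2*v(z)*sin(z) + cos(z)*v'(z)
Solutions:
 v(z) = C1*cos(z)^2


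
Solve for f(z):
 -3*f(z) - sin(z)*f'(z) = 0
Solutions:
 f(z) = C1*(cos(z) + 1)^(3/2)/(cos(z) - 1)^(3/2)


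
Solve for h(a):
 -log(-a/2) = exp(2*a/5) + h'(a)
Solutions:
 h(a) = C1 - a*log(-a) + a*(log(2) + 1) - 5*exp(2*a/5)/2


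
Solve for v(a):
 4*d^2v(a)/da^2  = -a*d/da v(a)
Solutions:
 v(a) = C1 + C2*erf(sqrt(2)*a/4)


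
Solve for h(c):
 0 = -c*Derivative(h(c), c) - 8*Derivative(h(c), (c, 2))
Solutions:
 h(c) = C1 + C2*erf(c/4)


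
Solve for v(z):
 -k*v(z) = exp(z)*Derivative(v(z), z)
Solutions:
 v(z) = C1*exp(k*exp(-z))


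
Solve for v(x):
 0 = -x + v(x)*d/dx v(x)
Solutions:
 v(x) = -sqrt(C1 + x^2)
 v(x) = sqrt(C1 + x^2)


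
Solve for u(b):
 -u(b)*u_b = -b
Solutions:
 u(b) = -sqrt(C1 + b^2)
 u(b) = sqrt(C1 + b^2)


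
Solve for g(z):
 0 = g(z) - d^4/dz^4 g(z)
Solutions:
 g(z) = C1*exp(-z) + C2*exp(z) + C3*sin(z) + C4*cos(z)


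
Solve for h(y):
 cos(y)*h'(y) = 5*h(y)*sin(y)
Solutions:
 h(y) = C1/cos(y)^5


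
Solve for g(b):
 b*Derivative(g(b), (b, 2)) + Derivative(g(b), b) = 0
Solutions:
 g(b) = C1 + C2*log(b)


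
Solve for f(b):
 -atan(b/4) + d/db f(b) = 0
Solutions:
 f(b) = C1 + b*atan(b/4) - 2*log(b^2 + 16)


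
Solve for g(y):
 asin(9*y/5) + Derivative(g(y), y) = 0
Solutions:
 g(y) = C1 - y*asin(9*y/5) - sqrt(25 - 81*y^2)/9


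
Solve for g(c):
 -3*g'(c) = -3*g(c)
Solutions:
 g(c) = C1*exp(c)


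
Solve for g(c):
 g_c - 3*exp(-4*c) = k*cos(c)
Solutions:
 g(c) = C1 + k*sin(c) - 3*exp(-4*c)/4


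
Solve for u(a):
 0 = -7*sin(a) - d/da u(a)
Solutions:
 u(a) = C1 + 7*cos(a)


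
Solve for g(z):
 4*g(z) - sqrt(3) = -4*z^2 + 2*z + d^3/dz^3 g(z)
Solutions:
 g(z) = C3*exp(2^(2/3)*z) - z^2 + z/2 + (C1*sin(2^(2/3)*sqrt(3)*z/2) + C2*cos(2^(2/3)*sqrt(3)*z/2))*exp(-2^(2/3)*z/2) + sqrt(3)/4


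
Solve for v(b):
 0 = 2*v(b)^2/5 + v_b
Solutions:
 v(b) = 5/(C1 + 2*b)


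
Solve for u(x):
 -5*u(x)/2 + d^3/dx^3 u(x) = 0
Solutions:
 u(x) = C3*exp(2^(2/3)*5^(1/3)*x/2) + (C1*sin(2^(2/3)*sqrt(3)*5^(1/3)*x/4) + C2*cos(2^(2/3)*sqrt(3)*5^(1/3)*x/4))*exp(-2^(2/3)*5^(1/3)*x/4)


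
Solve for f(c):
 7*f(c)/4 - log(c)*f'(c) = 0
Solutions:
 f(c) = C1*exp(7*li(c)/4)


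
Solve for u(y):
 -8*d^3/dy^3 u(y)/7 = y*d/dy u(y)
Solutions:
 u(y) = C1 + Integral(C2*airyai(-7^(1/3)*y/2) + C3*airybi(-7^(1/3)*y/2), y)


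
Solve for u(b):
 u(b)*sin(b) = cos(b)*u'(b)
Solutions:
 u(b) = C1/cos(b)


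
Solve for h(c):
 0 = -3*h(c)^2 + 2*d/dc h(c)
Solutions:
 h(c) = -2/(C1 + 3*c)


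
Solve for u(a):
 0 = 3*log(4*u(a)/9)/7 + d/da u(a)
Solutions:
 7*Integral(1/(log(_y) - 2*log(3) + 2*log(2)), (_y, u(a)))/3 = C1 - a


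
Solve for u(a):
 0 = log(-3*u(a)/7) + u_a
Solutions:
 Integral(1/(log(-_y) - log(7) + log(3)), (_y, u(a))) = C1 - a


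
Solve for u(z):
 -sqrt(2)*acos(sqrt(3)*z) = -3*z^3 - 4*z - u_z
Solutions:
 u(z) = C1 - 3*z^4/4 - 2*z^2 + sqrt(2)*(z*acos(sqrt(3)*z) - sqrt(3)*sqrt(1 - 3*z^2)/3)


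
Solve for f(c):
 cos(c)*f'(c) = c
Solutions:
 f(c) = C1 + Integral(c/cos(c), c)


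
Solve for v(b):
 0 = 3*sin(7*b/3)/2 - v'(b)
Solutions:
 v(b) = C1 - 9*cos(7*b/3)/14


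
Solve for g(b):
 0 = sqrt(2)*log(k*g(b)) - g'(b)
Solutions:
 li(k*g(b))/k = C1 + sqrt(2)*b


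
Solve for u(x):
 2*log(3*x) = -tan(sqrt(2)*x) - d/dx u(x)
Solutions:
 u(x) = C1 - 2*x*log(x) - 2*x*log(3) + 2*x + sqrt(2)*log(cos(sqrt(2)*x))/2


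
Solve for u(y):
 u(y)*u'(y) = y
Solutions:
 u(y) = -sqrt(C1 + y^2)
 u(y) = sqrt(C1 + y^2)


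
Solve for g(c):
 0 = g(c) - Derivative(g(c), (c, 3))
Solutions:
 g(c) = C3*exp(c) + (C1*sin(sqrt(3)*c/2) + C2*cos(sqrt(3)*c/2))*exp(-c/2)


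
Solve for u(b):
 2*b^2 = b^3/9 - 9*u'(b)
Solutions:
 u(b) = C1 + b^4/324 - 2*b^3/27


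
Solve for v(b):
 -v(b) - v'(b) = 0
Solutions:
 v(b) = C1*exp(-b)


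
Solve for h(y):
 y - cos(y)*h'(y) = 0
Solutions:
 h(y) = C1 + Integral(y/cos(y), y)


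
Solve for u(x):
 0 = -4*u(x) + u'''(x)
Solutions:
 u(x) = C3*exp(2^(2/3)*x) + (C1*sin(2^(2/3)*sqrt(3)*x/2) + C2*cos(2^(2/3)*sqrt(3)*x/2))*exp(-2^(2/3)*x/2)


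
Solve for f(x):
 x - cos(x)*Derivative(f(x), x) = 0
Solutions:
 f(x) = C1 + Integral(x/cos(x), x)


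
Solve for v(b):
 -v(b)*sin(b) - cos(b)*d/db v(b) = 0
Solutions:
 v(b) = C1*cos(b)


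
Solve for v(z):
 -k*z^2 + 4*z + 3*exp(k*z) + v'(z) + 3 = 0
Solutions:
 v(z) = C1 + k*z^3/3 - 2*z^2 - 3*z - 3*exp(k*z)/k


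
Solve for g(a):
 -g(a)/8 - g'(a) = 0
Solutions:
 g(a) = C1*exp(-a/8)


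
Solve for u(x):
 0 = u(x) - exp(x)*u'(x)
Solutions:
 u(x) = C1*exp(-exp(-x))


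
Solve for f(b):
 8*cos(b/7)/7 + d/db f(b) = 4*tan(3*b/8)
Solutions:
 f(b) = C1 - 32*log(cos(3*b/8))/3 - 8*sin(b/7)


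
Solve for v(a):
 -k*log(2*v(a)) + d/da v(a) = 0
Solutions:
 Integral(1/(log(_y) + log(2)), (_y, v(a))) = C1 + a*k


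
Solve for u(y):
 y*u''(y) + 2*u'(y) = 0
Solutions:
 u(y) = C1 + C2/y


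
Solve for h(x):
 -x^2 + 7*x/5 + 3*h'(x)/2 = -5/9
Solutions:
 h(x) = C1 + 2*x^3/9 - 7*x^2/15 - 10*x/27


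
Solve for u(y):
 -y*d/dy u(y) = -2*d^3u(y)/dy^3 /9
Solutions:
 u(y) = C1 + Integral(C2*airyai(6^(2/3)*y/2) + C3*airybi(6^(2/3)*y/2), y)


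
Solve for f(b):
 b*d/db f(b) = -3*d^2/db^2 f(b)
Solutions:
 f(b) = C1 + C2*erf(sqrt(6)*b/6)


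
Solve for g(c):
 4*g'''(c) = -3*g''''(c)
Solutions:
 g(c) = C1 + C2*c + C3*c^2 + C4*exp(-4*c/3)


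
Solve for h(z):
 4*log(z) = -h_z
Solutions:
 h(z) = C1 - 4*z*log(z) + 4*z


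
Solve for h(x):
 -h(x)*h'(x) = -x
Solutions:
 h(x) = -sqrt(C1 + x^2)
 h(x) = sqrt(C1 + x^2)


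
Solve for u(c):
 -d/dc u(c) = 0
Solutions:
 u(c) = C1


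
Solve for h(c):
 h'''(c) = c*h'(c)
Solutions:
 h(c) = C1 + Integral(C2*airyai(c) + C3*airybi(c), c)


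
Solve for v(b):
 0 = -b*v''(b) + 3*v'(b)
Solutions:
 v(b) = C1 + C2*b^4


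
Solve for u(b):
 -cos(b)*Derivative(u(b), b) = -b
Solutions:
 u(b) = C1 + Integral(b/cos(b), b)


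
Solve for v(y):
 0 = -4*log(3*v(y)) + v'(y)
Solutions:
 -Integral(1/(log(_y) + log(3)), (_y, v(y)))/4 = C1 - y


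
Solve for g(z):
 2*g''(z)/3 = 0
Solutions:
 g(z) = C1 + C2*z


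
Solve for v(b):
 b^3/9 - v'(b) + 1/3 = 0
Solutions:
 v(b) = C1 + b^4/36 + b/3


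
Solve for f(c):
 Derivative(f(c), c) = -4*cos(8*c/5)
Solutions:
 f(c) = C1 - 5*sin(8*c/5)/2


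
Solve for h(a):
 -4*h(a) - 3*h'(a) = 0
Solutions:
 h(a) = C1*exp(-4*a/3)


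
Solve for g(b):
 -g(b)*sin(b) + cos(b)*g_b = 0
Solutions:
 g(b) = C1/cos(b)


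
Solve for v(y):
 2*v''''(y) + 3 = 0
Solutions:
 v(y) = C1 + C2*y + C3*y^2 + C4*y^3 - y^4/16


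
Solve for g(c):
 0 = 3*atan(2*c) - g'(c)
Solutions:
 g(c) = C1 + 3*c*atan(2*c) - 3*log(4*c^2 + 1)/4


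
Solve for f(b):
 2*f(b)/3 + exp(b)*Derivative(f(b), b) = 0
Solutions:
 f(b) = C1*exp(2*exp(-b)/3)


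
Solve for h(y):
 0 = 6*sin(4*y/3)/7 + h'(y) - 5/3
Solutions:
 h(y) = C1 + 5*y/3 + 9*cos(4*y/3)/14


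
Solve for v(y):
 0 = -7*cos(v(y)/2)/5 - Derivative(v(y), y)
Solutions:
 7*y/5 - log(sin(v(y)/2) - 1) + log(sin(v(y)/2) + 1) = C1


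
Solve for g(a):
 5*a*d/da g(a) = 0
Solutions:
 g(a) = C1


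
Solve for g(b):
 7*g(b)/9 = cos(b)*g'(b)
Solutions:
 g(b) = C1*(sin(b) + 1)^(7/18)/(sin(b) - 1)^(7/18)


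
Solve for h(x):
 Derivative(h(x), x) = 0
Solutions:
 h(x) = C1


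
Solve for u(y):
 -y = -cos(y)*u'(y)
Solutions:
 u(y) = C1 + Integral(y/cos(y), y)


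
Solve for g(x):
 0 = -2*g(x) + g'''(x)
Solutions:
 g(x) = C3*exp(2^(1/3)*x) + (C1*sin(2^(1/3)*sqrt(3)*x/2) + C2*cos(2^(1/3)*sqrt(3)*x/2))*exp(-2^(1/3)*x/2)


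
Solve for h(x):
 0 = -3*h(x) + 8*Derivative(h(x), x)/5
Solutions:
 h(x) = C1*exp(15*x/8)


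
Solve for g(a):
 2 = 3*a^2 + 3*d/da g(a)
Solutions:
 g(a) = C1 - a^3/3 + 2*a/3


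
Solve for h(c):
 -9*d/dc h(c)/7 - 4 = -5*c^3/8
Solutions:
 h(c) = C1 + 35*c^4/288 - 28*c/9


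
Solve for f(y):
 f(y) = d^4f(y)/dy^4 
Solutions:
 f(y) = C1*exp(-y) + C2*exp(y) + C3*sin(y) + C4*cos(y)


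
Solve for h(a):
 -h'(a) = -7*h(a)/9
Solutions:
 h(a) = C1*exp(7*a/9)


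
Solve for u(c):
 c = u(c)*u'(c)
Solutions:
 u(c) = -sqrt(C1 + c^2)
 u(c) = sqrt(C1 + c^2)


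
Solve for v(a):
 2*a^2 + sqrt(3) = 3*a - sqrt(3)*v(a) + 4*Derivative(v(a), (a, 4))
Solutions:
 v(a) = C1*exp(-sqrt(2)*3^(1/8)*a/2) + C2*exp(sqrt(2)*3^(1/8)*a/2) + C3*sin(sqrt(2)*3^(1/8)*a/2) + C4*cos(sqrt(2)*3^(1/8)*a/2) - 2*sqrt(3)*a^2/3 + sqrt(3)*a - 1


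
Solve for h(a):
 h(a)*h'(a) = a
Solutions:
 h(a) = -sqrt(C1 + a^2)
 h(a) = sqrt(C1 + a^2)


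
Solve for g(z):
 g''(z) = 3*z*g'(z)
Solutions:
 g(z) = C1 + C2*erfi(sqrt(6)*z/2)


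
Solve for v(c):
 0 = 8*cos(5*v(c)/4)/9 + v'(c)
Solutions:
 8*c/9 - 2*log(sin(5*v(c)/4) - 1)/5 + 2*log(sin(5*v(c)/4) + 1)/5 = C1


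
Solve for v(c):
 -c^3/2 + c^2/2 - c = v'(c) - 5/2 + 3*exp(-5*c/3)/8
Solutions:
 v(c) = C1 - c^4/8 + c^3/6 - c^2/2 + 5*c/2 + 9*exp(-5*c/3)/40


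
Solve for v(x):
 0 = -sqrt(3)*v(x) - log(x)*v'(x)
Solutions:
 v(x) = C1*exp(-sqrt(3)*li(x))


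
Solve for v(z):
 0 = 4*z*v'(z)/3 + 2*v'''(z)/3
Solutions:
 v(z) = C1 + Integral(C2*airyai(-2^(1/3)*z) + C3*airybi(-2^(1/3)*z), z)


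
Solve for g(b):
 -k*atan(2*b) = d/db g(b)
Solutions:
 g(b) = C1 - k*(b*atan(2*b) - log(4*b^2 + 1)/4)


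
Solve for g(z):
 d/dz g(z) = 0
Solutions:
 g(z) = C1


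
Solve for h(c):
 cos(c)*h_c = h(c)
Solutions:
 h(c) = C1*sqrt(sin(c) + 1)/sqrt(sin(c) - 1)


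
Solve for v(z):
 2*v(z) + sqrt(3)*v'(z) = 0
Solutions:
 v(z) = C1*exp(-2*sqrt(3)*z/3)


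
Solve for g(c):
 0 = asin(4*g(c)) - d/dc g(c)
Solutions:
 Integral(1/asin(4*_y), (_y, g(c))) = C1 + c


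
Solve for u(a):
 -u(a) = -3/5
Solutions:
 u(a) = 3/5


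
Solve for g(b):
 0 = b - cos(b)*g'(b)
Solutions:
 g(b) = C1 + Integral(b/cos(b), b)


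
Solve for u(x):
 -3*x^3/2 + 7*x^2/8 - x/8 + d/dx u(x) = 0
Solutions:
 u(x) = C1 + 3*x^4/8 - 7*x^3/24 + x^2/16


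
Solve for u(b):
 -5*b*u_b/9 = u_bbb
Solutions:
 u(b) = C1 + Integral(C2*airyai(-15^(1/3)*b/3) + C3*airybi(-15^(1/3)*b/3), b)


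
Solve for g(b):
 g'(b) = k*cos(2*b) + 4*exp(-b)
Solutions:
 g(b) = C1 + k*sin(2*b)/2 - 4*exp(-b)


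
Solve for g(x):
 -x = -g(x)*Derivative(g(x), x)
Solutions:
 g(x) = -sqrt(C1 + x^2)
 g(x) = sqrt(C1 + x^2)


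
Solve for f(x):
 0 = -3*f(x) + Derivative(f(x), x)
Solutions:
 f(x) = C1*exp(3*x)


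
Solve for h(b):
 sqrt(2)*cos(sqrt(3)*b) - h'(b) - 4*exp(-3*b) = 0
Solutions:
 h(b) = C1 + sqrt(6)*sin(sqrt(3)*b)/3 + 4*exp(-3*b)/3


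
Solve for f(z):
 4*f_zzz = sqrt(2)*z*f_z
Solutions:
 f(z) = C1 + Integral(C2*airyai(sqrt(2)*z/2) + C3*airybi(sqrt(2)*z/2), z)


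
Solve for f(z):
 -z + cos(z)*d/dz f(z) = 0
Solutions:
 f(z) = C1 + Integral(z/cos(z), z)


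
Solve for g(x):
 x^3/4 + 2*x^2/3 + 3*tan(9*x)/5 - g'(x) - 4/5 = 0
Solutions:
 g(x) = C1 + x^4/16 + 2*x^3/9 - 4*x/5 - log(cos(9*x))/15


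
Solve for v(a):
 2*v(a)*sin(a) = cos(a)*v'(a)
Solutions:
 v(a) = C1/cos(a)^2


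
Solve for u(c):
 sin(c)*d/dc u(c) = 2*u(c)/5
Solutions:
 u(c) = C1*(cos(c) - 1)^(1/5)/(cos(c) + 1)^(1/5)


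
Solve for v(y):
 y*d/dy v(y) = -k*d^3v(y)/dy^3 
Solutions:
 v(y) = C1 + Integral(C2*airyai(y*(-1/k)^(1/3)) + C3*airybi(y*(-1/k)^(1/3)), y)


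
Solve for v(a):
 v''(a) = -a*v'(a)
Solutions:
 v(a) = C1 + C2*erf(sqrt(2)*a/2)


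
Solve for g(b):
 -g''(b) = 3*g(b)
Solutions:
 g(b) = C1*sin(sqrt(3)*b) + C2*cos(sqrt(3)*b)


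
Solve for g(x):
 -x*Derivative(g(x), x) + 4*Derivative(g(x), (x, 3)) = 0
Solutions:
 g(x) = C1 + Integral(C2*airyai(2^(1/3)*x/2) + C3*airybi(2^(1/3)*x/2), x)


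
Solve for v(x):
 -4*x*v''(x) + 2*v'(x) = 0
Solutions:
 v(x) = C1 + C2*x^(3/2)


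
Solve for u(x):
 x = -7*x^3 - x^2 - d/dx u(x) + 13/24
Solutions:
 u(x) = C1 - 7*x^4/4 - x^3/3 - x^2/2 + 13*x/24


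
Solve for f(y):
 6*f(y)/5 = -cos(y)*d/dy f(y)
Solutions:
 f(y) = C1*(sin(y) - 1)^(3/5)/(sin(y) + 1)^(3/5)


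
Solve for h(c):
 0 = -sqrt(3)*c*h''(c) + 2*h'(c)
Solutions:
 h(c) = C1 + C2*c^(1 + 2*sqrt(3)/3)


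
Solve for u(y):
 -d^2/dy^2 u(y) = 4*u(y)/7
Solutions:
 u(y) = C1*sin(2*sqrt(7)*y/7) + C2*cos(2*sqrt(7)*y/7)


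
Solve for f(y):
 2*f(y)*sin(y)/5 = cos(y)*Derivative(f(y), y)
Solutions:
 f(y) = C1/cos(y)^(2/5)


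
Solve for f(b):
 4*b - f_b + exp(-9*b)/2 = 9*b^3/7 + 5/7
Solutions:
 f(b) = C1 - 9*b^4/28 + 2*b^2 - 5*b/7 - exp(-9*b)/18


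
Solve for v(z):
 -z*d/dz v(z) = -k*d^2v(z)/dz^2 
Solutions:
 v(z) = C1 + C2*erf(sqrt(2)*z*sqrt(-1/k)/2)/sqrt(-1/k)


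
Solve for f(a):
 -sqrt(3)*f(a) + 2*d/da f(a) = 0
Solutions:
 f(a) = C1*exp(sqrt(3)*a/2)


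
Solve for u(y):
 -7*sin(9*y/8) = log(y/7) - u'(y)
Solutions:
 u(y) = C1 + y*log(y) - y*log(7) - y - 56*cos(9*y/8)/9


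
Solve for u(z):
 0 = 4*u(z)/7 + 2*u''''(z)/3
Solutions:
 u(z) = (C1*sin(14^(3/4)*3^(1/4)*z/14) + C2*cos(14^(3/4)*3^(1/4)*z/14))*exp(-14^(3/4)*3^(1/4)*z/14) + (C3*sin(14^(3/4)*3^(1/4)*z/14) + C4*cos(14^(3/4)*3^(1/4)*z/14))*exp(14^(3/4)*3^(1/4)*z/14)


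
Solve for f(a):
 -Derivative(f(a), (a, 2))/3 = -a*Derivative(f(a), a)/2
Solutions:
 f(a) = C1 + C2*erfi(sqrt(3)*a/2)


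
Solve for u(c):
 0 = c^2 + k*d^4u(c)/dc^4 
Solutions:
 u(c) = C1 + C2*c + C3*c^2 + C4*c^3 - c^6/(360*k)


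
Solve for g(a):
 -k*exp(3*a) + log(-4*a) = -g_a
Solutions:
 g(a) = C1 - a*log(-a) + a*(1 - 2*log(2)) + k*exp(3*a)/3


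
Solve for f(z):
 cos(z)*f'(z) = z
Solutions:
 f(z) = C1 + Integral(z/cos(z), z)


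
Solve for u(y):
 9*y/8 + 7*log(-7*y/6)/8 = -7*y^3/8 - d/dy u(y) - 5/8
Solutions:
 u(y) = C1 - 7*y^4/32 - 9*y^2/16 - 7*y*log(-y)/8 + y*(-7*log(7) + 2 + 7*log(6))/8


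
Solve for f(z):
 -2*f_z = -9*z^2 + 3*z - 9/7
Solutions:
 f(z) = C1 + 3*z^3/2 - 3*z^2/4 + 9*z/14


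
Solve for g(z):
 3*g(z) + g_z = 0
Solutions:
 g(z) = C1*exp(-3*z)


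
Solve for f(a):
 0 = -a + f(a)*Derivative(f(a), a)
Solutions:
 f(a) = -sqrt(C1 + a^2)
 f(a) = sqrt(C1 + a^2)


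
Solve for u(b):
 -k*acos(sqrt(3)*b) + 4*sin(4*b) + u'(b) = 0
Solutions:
 u(b) = C1 + k*(b*acos(sqrt(3)*b) - sqrt(3)*sqrt(1 - 3*b^2)/3) + cos(4*b)


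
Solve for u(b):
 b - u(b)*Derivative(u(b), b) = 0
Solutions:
 u(b) = -sqrt(C1 + b^2)
 u(b) = sqrt(C1 + b^2)


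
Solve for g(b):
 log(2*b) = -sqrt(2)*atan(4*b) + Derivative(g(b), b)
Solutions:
 g(b) = C1 + b*log(b) - b + b*log(2) + sqrt(2)*(b*atan(4*b) - log(16*b^2 + 1)/8)


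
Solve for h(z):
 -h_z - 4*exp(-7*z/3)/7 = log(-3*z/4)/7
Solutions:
 h(z) = C1 - z*log(-z)/7 + z*(-log(3) + 1 + 2*log(2))/7 + 12*exp(-7*z/3)/49


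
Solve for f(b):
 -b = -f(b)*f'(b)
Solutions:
 f(b) = -sqrt(C1 + b^2)
 f(b) = sqrt(C1 + b^2)


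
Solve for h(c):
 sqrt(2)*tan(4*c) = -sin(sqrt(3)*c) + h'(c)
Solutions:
 h(c) = C1 - sqrt(2)*log(cos(4*c))/4 - sqrt(3)*cos(sqrt(3)*c)/3


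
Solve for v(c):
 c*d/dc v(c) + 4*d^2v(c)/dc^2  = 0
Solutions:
 v(c) = C1 + C2*erf(sqrt(2)*c/4)


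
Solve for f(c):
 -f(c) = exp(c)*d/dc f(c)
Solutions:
 f(c) = C1*exp(exp(-c))


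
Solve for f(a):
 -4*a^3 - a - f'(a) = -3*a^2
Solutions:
 f(a) = C1 - a^4 + a^3 - a^2/2


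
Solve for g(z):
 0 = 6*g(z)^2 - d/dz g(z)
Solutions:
 g(z) = -1/(C1 + 6*z)


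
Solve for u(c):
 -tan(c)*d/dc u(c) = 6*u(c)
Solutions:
 u(c) = C1/sin(c)^6


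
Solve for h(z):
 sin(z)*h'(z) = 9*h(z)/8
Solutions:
 h(z) = C1*(cos(z) - 1)^(9/16)/(cos(z) + 1)^(9/16)


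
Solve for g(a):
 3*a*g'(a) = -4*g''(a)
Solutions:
 g(a) = C1 + C2*erf(sqrt(6)*a/4)


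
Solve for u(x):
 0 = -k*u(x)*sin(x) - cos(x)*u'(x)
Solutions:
 u(x) = C1*exp(k*log(cos(x)))


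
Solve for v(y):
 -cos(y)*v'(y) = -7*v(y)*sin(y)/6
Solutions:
 v(y) = C1/cos(y)^(7/6)


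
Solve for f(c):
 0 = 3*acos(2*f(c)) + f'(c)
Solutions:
 Integral(1/acos(2*_y), (_y, f(c))) = C1 - 3*c


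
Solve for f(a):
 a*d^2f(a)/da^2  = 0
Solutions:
 f(a) = C1 + C2*a


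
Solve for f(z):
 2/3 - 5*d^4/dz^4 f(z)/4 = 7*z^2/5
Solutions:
 f(z) = C1 + C2*z + C3*z^2 + C4*z^3 - 7*z^6/2250 + z^4/45


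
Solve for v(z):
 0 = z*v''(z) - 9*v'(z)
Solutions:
 v(z) = C1 + C2*z^10


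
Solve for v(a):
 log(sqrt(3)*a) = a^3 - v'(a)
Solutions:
 v(a) = C1 + a^4/4 - a*log(a) - a*log(3)/2 + a


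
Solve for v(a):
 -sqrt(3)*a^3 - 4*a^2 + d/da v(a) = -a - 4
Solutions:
 v(a) = C1 + sqrt(3)*a^4/4 + 4*a^3/3 - a^2/2 - 4*a


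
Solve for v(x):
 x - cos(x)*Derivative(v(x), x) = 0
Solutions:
 v(x) = C1 + Integral(x/cos(x), x)


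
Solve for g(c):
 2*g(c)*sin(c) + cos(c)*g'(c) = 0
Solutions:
 g(c) = C1*cos(c)^2


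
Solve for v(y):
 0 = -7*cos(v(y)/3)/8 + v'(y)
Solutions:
 -7*y/8 - 3*log(sin(v(y)/3) - 1)/2 + 3*log(sin(v(y)/3) + 1)/2 = C1


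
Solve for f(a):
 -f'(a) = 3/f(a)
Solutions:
 f(a) = -sqrt(C1 - 6*a)
 f(a) = sqrt(C1 - 6*a)


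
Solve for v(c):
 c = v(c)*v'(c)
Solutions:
 v(c) = -sqrt(C1 + c^2)
 v(c) = sqrt(C1 + c^2)


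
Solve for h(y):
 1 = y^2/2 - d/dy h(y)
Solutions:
 h(y) = C1 + y^3/6 - y


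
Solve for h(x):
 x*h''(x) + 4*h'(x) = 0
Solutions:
 h(x) = C1 + C2/x^3


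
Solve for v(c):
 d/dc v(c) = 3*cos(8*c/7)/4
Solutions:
 v(c) = C1 + 21*sin(8*c/7)/32


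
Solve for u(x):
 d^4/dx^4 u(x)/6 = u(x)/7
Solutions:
 u(x) = C1*exp(-6^(1/4)*7^(3/4)*x/7) + C2*exp(6^(1/4)*7^(3/4)*x/7) + C3*sin(6^(1/4)*7^(3/4)*x/7) + C4*cos(6^(1/4)*7^(3/4)*x/7)


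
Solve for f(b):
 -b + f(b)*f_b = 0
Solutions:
 f(b) = -sqrt(C1 + b^2)
 f(b) = sqrt(C1 + b^2)


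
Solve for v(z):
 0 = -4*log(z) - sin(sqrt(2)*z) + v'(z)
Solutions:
 v(z) = C1 + 4*z*log(z) - 4*z - sqrt(2)*cos(sqrt(2)*z)/2


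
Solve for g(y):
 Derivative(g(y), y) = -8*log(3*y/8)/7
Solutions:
 g(y) = C1 - 8*y*log(y)/7 - 8*y*log(3)/7 + 8*y/7 + 24*y*log(2)/7


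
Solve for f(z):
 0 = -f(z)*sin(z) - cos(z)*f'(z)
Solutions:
 f(z) = C1*cos(z)


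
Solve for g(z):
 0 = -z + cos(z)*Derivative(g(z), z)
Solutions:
 g(z) = C1 + Integral(z/cos(z), z)


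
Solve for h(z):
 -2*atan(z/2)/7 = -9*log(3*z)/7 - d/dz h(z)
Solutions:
 h(z) = C1 - 9*z*log(z)/7 + 2*z*atan(z/2)/7 - 9*z*log(3)/7 + 9*z/7 - 2*log(z^2 + 4)/7


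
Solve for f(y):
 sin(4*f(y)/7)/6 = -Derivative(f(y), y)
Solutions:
 y/6 + 7*log(cos(4*f(y)/7) - 1)/8 - 7*log(cos(4*f(y)/7) + 1)/8 = C1


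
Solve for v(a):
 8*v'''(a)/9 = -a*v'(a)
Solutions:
 v(a) = C1 + Integral(C2*airyai(-3^(2/3)*a/2) + C3*airybi(-3^(2/3)*a/2), a)


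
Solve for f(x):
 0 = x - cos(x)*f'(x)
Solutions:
 f(x) = C1 + Integral(x/cos(x), x)


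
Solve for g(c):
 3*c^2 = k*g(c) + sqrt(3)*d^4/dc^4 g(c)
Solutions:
 g(c) = C1*exp(-3^(7/8)*c*(-k)^(1/4)/3) + C2*exp(3^(7/8)*c*(-k)^(1/4)/3) + C3*exp(-3^(7/8)*I*c*(-k)^(1/4)/3) + C4*exp(3^(7/8)*I*c*(-k)^(1/4)/3) + 3*c^2/k


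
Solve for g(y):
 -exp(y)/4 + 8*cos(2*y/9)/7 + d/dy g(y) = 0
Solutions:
 g(y) = C1 + exp(y)/4 - 36*sin(2*y/9)/7


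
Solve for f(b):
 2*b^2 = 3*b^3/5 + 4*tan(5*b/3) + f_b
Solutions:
 f(b) = C1 - 3*b^4/20 + 2*b^3/3 + 12*log(cos(5*b/3))/5


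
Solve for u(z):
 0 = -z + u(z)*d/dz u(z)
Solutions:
 u(z) = -sqrt(C1 + z^2)
 u(z) = sqrt(C1 + z^2)


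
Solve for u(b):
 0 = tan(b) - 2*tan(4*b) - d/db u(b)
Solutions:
 u(b) = C1 - log(cos(b)) + log(cos(4*b))/2


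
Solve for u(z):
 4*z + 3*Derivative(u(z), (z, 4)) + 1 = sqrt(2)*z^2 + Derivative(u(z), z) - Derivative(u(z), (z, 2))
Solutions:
 u(z) = C1 + C2*exp(-2^(1/3)*z*(-2/(9 + sqrt(85))^(1/3) + 2^(1/3)*(9 + sqrt(85))^(1/3))/12)*sin(2^(1/3)*sqrt(3)*z*(2/(9 + sqrt(85))^(1/3) + 2^(1/3)*(9 + sqrt(85))^(1/3))/12) + C3*exp(-2^(1/3)*z*(-2/(9 + sqrt(85))^(1/3) + 2^(1/3)*(9 + sqrt(85))^(1/3))/12)*cos(2^(1/3)*sqrt(3)*z*(2/(9 + sqrt(85))^(1/3) + 2^(1/3)*(9 + sqrt(85))^(1/3))/12) + C4*exp(2^(1/3)*z*(-2/(9 + sqrt(85))^(1/3) + 2^(1/3)*(9 + sqrt(85))^(1/3))/6) - sqrt(2)*z^3/3 - sqrt(2)*z^2 + 2*z^2 - 2*sqrt(2)*z + 5*z


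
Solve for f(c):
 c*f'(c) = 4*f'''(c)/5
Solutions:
 f(c) = C1 + Integral(C2*airyai(10^(1/3)*c/2) + C3*airybi(10^(1/3)*c/2), c)


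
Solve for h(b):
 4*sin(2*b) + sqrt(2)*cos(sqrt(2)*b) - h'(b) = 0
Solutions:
 h(b) = C1 + sin(sqrt(2)*b) - 2*cos(2*b)


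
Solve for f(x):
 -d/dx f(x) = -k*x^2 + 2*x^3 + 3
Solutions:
 f(x) = C1 + k*x^3/3 - x^4/2 - 3*x


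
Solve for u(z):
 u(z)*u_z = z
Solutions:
 u(z) = -sqrt(C1 + z^2)
 u(z) = sqrt(C1 + z^2)


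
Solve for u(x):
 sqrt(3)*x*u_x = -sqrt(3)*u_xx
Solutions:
 u(x) = C1 + C2*erf(sqrt(2)*x/2)


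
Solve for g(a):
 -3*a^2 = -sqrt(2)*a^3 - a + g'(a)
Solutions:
 g(a) = C1 + sqrt(2)*a^4/4 - a^3 + a^2/2


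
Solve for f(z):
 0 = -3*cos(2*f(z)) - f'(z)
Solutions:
 f(z) = -asin((C1 + exp(12*z))/(C1 - exp(12*z)))/2 + pi/2
 f(z) = asin((C1 + exp(12*z))/(C1 - exp(12*z)))/2


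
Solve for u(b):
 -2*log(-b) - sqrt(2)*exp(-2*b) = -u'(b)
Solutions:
 u(b) = C1 + 2*b*log(-b) - 2*b - sqrt(2)*exp(-2*b)/2


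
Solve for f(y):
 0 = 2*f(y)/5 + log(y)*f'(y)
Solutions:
 f(y) = C1*exp(-2*li(y)/5)


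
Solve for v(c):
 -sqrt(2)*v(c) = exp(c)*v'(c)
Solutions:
 v(c) = C1*exp(sqrt(2)*exp(-c))


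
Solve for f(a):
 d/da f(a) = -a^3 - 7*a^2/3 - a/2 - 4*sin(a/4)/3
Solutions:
 f(a) = C1 - a^4/4 - 7*a^3/9 - a^2/4 + 16*cos(a/4)/3


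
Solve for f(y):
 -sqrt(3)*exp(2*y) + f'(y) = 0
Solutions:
 f(y) = C1 + sqrt(3)*exp(2*y)/2


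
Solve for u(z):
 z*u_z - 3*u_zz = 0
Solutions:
 u(z) = C1 + C2*erfi(sqrt(6)*z/6)


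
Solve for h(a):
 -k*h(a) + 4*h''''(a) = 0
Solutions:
 h(a) = C1*exp(-sqrt(2)*a*k^(1/4)/2) + C2*exp(sqrt(2)*a*k^(1/4)/2) + C3*exp(-sqrt(2)*I*a*k^(1/4)/2) + C4*exp(sqrt(2)*I*a*k^(1/4)/2)


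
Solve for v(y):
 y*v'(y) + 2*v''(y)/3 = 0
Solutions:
 v(y) = C1 + C2*erf(sqrt(3)*y/2)


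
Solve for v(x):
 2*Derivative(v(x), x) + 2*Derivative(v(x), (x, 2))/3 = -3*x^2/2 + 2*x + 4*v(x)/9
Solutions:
 v(x) = C1*exp(x*(-9 + sqrt(105))/6) + C2*exp(-x*(9 + sqrt(105))/6) + 27*x^2/8 + 207*x/8 + 2025/16


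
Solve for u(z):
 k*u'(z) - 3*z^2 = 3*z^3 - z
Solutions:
 u(z) = C1 + 3*z^4/(4*k) + z^3/k - z^2/(2*k)


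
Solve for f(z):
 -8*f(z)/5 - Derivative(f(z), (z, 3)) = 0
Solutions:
 f(z) = C3*exp(-2*5^(2/3)*z/5) + (C1*sin(sqrt(3)*5^(2/3)*z/5) + C2*cos(sqrt(3)*5^(2/3)*z/5))*exp(5^(2/3)*z/5)


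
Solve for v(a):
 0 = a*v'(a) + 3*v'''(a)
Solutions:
 v(a) = C1 + Integral(C2*airyai(-3^(2/3)*a/3) + C3*airybi(-3^(2/3)*a/3), a)


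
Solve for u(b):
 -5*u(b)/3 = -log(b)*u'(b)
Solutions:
 u(b) = C1*exp(5*li(b)/3)


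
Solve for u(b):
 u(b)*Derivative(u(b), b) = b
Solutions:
 u(b) = -sqrt(C1 + b^2)
 u(b) = sqrt(C1 + b^2)


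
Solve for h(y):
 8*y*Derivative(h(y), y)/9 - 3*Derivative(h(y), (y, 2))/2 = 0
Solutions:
 h(y) = C1 + C2*erfi(2*sqrt(6)*y/9)


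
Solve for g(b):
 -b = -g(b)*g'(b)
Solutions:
 g(b) = -sqrt(C1 + b^2)
 g(b) = sqrt(C1 + b^2)


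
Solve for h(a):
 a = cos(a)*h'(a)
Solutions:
 h(a) = C1 + Integral(a/cos(a), a)


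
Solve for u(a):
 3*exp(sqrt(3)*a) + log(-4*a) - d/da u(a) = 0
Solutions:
 u(a) = C1 + a*log(-a) + a*(-1 + 2*log(2)) + sqrt(3)*exp(sqrt(3)*a)


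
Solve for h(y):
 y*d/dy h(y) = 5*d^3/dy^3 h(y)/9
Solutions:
 h(y) = C1 + Integral(C2*airyai(15^(2/3)*y/5) + C3*airybi(15^(2/3)*y/5), y)


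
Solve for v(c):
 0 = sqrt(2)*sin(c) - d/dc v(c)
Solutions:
 v(c) = C1 - sqrt(2)*cos(c)


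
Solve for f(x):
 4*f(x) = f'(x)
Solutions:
 f(x) = C1*exp(4*x)


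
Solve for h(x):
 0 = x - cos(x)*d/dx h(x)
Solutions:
 h(x) = C1 + Integral(x/cos(x), x)


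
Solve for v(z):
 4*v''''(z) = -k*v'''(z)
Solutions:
 v(z) = C1 + C2*z + C3*z^2 + C4*exp(-k*z/4)


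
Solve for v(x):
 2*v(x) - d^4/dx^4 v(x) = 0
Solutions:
 v(x) = C1*exp(-2^(1/4)*x) + C2*exp(2^(1/4)*x) + C3*sin(2^(1/4)*x) + C4*cos(2^(1/4)*x)


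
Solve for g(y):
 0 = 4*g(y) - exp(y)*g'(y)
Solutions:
 g(y) = C1*exp(-4*exp(-y))


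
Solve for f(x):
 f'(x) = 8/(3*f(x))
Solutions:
 f(x) = -sqrt(C1 + 48*x)/3
 f(x) = sqrt(C1 + 48*x)/3


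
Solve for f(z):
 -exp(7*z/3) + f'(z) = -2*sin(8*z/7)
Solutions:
 f(z) = C1 + 3*exp(7*z/3)/7 + 7*cos(8*z/7)/4


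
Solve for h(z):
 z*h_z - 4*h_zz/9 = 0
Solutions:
 h(z) = C1 + C2*erfi(3*sqrt(2)*z/4)


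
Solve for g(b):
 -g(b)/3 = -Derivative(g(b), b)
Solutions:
 g(b) = C1*exp(b/3)


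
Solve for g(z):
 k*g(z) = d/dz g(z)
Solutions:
 g(z) = C1*exp(k*z)


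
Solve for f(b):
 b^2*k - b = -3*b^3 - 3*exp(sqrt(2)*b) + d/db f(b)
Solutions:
 f(b) = C1 + 3*b^4/4 + b^3*k/3 - b^2/2 + 3*sqrt(2)*exp(sqrt(2)*b)/2


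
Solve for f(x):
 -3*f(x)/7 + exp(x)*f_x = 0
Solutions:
 f(x) = C1*exp(-3*exp(-x)/7)


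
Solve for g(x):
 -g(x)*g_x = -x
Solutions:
 g(x) = -sqrt(C1 + x^2)
 g(x) = sqrt(C1 + x^2)


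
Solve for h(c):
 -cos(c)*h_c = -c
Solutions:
 h(c) = C1 + Integral(c/cos(c), c)


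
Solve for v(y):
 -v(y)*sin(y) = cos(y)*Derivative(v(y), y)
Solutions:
 v(y) = C1*cos(y)


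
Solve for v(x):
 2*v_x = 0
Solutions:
 v(x) = C1


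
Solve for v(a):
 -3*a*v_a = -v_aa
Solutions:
 v(a) = C1 + C2*erfi(sqrt(6)*a/2)


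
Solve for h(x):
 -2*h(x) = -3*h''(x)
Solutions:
 h(x) = C1*exp(-sqrt(6)*x/3) + C2*exp(sqrt(6)*x/3)


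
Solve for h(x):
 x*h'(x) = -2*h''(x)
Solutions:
 h(x) = C1 + C2*erf(x/2)


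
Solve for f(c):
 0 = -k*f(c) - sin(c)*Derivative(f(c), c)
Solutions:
 f(c) = C1*exp(k*(-log(cos(c) - 1) + log(cos(c) + 1))/2)


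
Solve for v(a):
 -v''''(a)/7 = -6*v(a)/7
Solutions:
 v(a) = C1*exp(-6^(1/4)*a) + C2*exp(6^(1/4)*a) + C3*sin(6^(1/4)*a) + C4*cos(6^(1/4)*a)


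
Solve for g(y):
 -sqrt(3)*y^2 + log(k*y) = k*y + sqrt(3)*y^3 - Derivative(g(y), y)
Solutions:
 g(y) = C1 + k*y^2/2 + sqrt(3)*y^4/4 + sqrt(3)*y^3/3 - y*log(k*y) + y


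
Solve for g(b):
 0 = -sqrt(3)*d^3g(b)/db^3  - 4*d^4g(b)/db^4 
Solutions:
 g(b) = C1 + C2*b + C3*b^2 + C4*exp(-sqrt(3)*b/4)


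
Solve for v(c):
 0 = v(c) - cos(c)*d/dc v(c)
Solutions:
 v(c) = C1*sqrt(sin(c) + 1)/sqrt(sin(c) - 1)


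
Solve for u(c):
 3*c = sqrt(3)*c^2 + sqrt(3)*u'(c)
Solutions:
 u(c) = C1 - c^3/3 + sqrt(3)*c^2/2


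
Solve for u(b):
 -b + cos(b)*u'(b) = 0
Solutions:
 u(b) = C1 + Integral(b/cos(b), b)


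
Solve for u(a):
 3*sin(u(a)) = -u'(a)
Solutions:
 u(a) = -acos((-C1 - exp(6*a))/(C1 - exp(6*a))) + 2*pi
 u(a) = acos((-C1 - exp(6*a))/(C1 - exp(6*a)))


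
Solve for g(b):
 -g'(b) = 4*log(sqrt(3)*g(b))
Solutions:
 Integral(1/(2*log(_y) + log(3)), (_y, g(b)))/2 = C1 - b


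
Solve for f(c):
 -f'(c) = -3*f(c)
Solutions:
 f(c) = C1*exp(3*c)


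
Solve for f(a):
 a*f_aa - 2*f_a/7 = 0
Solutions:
 f(a) = C1 + C2*a^(9/7)


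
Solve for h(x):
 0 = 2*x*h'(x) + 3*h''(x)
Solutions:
 h(x) = C1 + C2*erf(sqrt(3)*x/3)


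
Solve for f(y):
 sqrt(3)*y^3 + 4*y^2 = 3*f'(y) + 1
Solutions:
 f(y) = C1 + sqrt(3)*y^4/12 + 4*y^3/9 - y/3


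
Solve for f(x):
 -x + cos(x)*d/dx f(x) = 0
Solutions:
 f(x) = C1 + Integral(x/cos(x), x)


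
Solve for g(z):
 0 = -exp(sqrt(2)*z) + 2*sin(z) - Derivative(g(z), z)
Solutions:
 g(z) = C1 - sqrt(2)*exp(sqrt(2)*z)/2 - 2*cos(z)


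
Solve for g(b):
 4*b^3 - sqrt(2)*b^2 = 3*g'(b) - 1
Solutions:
 g(b) = C1 + b^4/3 - sqrt(2)*b^3/9 + b/3


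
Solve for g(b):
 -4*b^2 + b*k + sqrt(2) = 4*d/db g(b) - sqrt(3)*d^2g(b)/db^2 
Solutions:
 g(b) = C1 + C2*exp(4*sqrt(3)*b/3) - b^3/3 + b^2*k/8 - sqrt(3)*b^2/4 + sqrt(3)*b*k/16 - 3*b/8 + sqrt(2)*b/4


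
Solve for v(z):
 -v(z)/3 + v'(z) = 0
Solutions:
 v(z) = C1*exp(z/3)


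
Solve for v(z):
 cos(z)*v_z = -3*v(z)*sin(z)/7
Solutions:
 v(z) = C1*cos(z)^(3/7)


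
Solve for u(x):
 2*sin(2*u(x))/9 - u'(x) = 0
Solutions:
 -2*x/9 + log(cos(2*u(x)) - 1)/4 - log(cos(2*u(x)) + 1)/4 = C1


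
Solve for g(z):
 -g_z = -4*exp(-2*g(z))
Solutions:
 g(z) = log(-sqrt(C1 + 8*z))
 g(z) = log(C1 + 8*z)/2


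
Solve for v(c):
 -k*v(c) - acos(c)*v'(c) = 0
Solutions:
 v(c) = C1*exp(-k*Integral(1/acos(c), c))


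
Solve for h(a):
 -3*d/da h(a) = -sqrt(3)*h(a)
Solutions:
 h(a) = C1*exp(sqrt(3)*a/3)


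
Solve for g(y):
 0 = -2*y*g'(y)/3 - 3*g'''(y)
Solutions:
 g(y) = C1 + Integral(C2*airyai(-6^(1/3)*y/3) + C3*airybi(-6^(1/3)*y/3), y)


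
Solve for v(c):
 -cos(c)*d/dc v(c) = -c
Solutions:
 v(c) = C1 + Integral(c/cos(c), c)


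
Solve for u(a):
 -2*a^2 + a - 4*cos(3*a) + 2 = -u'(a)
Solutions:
 u(a) = C1 + 2*a^3/3 - a^2/2 - 2*a + 4*sin(3*a)/3


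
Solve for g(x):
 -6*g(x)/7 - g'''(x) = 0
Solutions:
 g(x) = C3*exp(-6^(1/3)*7^(2/3)*x/7) + (C1*sin(2^(1/3)*3^(5/6)*7^(2/3)*x/14) + C2*cos(2^(1/3)*3^(5/6)*7^(2/3)*x/14))*exp(6^(1/3)*7^(2/3)*x/14)


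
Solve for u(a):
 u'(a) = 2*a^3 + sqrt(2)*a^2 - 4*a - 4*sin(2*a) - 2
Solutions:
 u(a) = C1 + a^4/2 + sqrt(2)*a^3/3 - 2*a^2 - 2*a + 2*cos(2*a)


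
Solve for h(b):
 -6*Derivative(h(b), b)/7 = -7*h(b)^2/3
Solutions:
 h(b) = -18/(C1 + 49*b)


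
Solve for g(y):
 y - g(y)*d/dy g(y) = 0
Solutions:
 g(y) = -sqrt(C1 + y^2)
 g(y) = sqrt(C1 + y^2)


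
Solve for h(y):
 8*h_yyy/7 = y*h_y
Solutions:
 h(y) = C1 + Integral(C2*airyai(7^(1/3)*y/2) + C3*airybi(7^(1/3)*y/2), y)


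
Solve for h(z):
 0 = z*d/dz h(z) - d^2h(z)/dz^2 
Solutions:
 h(z) = C1 + C2*erfi(sqrt(2)*z/2)


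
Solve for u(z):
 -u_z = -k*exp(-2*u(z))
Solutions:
 u(z) = log(-sqrt(C1 + 2*k*z))
 u(z) = log(C1 + 2*k*z)/2


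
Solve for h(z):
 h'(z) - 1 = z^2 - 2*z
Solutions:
 h(z) = C1 + z^3/3 - z^2 + z


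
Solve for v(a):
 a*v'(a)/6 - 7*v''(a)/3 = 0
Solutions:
 v(a) = C1 + C2*erfi(sqrt(7)*a/14)


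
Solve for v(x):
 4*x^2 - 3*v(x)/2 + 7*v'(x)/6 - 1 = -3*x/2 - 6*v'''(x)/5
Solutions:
 v(x) = C1*exp(15^(1/3)*x*(-(243 + sqrt(64194))^(1/3) + 7*15^(1/3)/(243 + sqrt(64194))^(1/3))/36)*sin(3^(1/6)*5^(1/3)*x*(21*5^(1/3)/(243 + sqrt(64194))^(1/3) + 3^(2/3)*(243 + sqrt(64194))^(1/3))/36) + C2*exp(15^(1/3)*x*(-(243 + sqrt(64194))^(1/3) + 7*15^(1/3)/(243 + sqrt(64194))^(1/3))/36)*cos(3^(1/6)*5^(1/3)*x*(21*5^(1/3)/(243 + sqrt(64194))^(1/3) + 3^(2/3)*(243 + sqrt(64194))^(1/3))/36) + C3*exp(-15^(1/3)*x*(-(243 + sqrt(64194))^(1/3) + 7*15^(1/3)/(243 + sqrt(64194))^(1/3))/18) + 8*x^2/3 + 139*x/27 + 811/243
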